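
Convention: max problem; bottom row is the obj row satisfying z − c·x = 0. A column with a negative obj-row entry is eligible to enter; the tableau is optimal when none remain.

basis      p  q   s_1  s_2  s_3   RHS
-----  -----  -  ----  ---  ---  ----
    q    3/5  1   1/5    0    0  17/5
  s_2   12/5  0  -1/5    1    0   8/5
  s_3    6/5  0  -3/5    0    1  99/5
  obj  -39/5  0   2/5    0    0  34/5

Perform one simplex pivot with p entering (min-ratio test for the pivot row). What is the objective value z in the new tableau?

Ratio test on column p — row 1: (17/5)/(3/5) = 17/3; row 2: (8/5)/(12/5) = 2/3; row 3: (99/5)/(6/5) = 33/2. Minimum is 2/3 at row 2 (s_2 leaves); pivot element 12/5.
Pivot on row 2; the obj-row RHS becomes 34/5 − (-39/5)·(2/3) = 12.

12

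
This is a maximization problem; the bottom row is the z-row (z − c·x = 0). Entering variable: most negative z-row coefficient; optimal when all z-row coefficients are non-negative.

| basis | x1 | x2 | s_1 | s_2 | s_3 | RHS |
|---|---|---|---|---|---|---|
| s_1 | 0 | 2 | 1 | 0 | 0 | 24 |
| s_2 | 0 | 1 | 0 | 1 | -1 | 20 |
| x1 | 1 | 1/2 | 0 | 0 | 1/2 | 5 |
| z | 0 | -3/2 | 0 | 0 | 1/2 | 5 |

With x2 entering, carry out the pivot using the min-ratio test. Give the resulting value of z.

Ratio test on column x2 — row 1: 24/2 = 12; row 2: 20/1 = 20; row 3: 5/(1/2) = 10. Minimum is 10 at row 3 (x1 leaves); pivot element 1/2.
Pivot on row 3; the z-row RHS becomes 5 − (-3/2)·10 = 20.

20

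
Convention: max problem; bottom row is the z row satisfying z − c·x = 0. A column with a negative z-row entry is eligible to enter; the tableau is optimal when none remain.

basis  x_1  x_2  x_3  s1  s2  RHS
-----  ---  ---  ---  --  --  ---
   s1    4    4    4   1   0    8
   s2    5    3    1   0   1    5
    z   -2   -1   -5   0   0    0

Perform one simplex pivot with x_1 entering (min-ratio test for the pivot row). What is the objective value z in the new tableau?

2

Ratio test on column x_1 — row 1: 8/4 = 2; row 2: 5/5 = 1. Minimum is 1 at row 2 (s2 leaves); pivot element 5.
Pivot on row 2; the z-row RHS becomes 0 − (-2)·1 = 2.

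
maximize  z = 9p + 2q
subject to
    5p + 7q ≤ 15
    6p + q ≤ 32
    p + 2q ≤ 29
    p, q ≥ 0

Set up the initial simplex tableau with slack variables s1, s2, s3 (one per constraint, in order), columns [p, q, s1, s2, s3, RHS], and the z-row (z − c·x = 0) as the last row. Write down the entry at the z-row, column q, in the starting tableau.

The z-row carries the negated objective coefficients: the q entry is -2.

-2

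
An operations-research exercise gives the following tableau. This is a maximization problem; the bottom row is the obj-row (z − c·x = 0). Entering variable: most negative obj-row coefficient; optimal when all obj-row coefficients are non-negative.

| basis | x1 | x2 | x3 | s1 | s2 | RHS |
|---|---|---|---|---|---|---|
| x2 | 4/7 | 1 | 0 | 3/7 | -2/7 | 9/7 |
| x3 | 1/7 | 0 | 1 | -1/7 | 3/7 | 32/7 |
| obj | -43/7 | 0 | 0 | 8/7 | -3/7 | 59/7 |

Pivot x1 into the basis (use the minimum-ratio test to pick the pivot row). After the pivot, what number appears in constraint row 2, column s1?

-1/4

Ratio test on column x1 — row 1: (9/7)/(4/7) = 9/4; row 2: (32/7)/(1/7) = 32. Minimum is 9/4 at row 1 (x2 leaves); pivot element 4/7.
Divide row 1 by 4/7; eliminate column x1 from the other rows.
Row 2 update in column s1: -1/7 − (1/7)·(3/4) = -1/4.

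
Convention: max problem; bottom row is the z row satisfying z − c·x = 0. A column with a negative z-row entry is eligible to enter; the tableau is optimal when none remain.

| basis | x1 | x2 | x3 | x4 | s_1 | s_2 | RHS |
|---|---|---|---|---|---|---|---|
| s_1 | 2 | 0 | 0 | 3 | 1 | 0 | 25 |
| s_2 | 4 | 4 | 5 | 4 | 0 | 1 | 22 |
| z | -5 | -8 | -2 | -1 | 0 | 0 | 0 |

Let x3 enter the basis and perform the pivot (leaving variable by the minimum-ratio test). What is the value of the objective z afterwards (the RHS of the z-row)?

Ratio test on column x3 — row 1: entry 0 ≤ 0; row 2: 22/5 = 22/5. Minimum is 22/5 at row 2 (s_2 leaves); pivot element 5.
Pivot on row 2; the z-row RHS becomes 0 − (-2)·(22/5) = 44/5.

44/5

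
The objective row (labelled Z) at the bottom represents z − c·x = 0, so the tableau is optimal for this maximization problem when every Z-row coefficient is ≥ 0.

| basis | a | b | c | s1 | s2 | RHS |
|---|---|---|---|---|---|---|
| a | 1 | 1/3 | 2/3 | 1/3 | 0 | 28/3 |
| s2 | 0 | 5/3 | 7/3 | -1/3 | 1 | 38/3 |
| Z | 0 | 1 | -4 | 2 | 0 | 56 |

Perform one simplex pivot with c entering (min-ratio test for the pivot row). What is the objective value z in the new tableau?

544/7

Ratio test on column c — row 1: (28/3)/(2/3) = 14; row 2: (38/3)/(7/3) = 38/7. Minimum is 38/7 at row 2 (s2 leaves); pivot element 7/3.
Pivot on row 2; the Z-row RHS becomes 56 − (-4)·(38/7) = 544/7.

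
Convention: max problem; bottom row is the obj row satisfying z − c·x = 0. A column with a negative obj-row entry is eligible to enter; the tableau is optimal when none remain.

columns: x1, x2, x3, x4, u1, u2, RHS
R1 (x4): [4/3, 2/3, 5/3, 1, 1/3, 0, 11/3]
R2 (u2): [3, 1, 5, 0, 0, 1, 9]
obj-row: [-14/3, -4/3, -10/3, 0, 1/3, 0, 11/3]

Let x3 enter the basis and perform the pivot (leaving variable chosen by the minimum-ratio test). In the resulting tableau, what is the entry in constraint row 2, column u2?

1/5

Ratio test on column x3 — row 1: (11/3)/(5/3) = 11/5; row 2: 9/5 = 9/5. Minimum is 9/5 at row 2 (u2 leaves); pivot element 5.
Divide row 2 by 5; eliminate column x3 from the other rows.
In the new row 2, the u2 entry is the old entry divided by the pivot: 1/5 = 1/5.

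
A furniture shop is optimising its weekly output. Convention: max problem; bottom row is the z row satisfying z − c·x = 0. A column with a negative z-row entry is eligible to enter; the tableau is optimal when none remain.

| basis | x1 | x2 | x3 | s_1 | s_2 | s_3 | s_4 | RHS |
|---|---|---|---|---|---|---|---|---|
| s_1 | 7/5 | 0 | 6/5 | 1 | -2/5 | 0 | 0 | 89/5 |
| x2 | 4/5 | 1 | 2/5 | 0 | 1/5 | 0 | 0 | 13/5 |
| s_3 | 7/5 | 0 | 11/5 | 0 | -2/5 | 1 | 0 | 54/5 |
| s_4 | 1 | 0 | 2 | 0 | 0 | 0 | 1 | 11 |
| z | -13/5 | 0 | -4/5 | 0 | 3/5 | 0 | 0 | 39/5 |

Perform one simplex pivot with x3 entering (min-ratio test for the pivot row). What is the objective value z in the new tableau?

Ratio test on column x3 — row 1: (89/5)/(6/5) = 89/6; row 2: (13/5)/(2/5) = 13/2; row 3: (54/5)/(11/5) = 54/11; row 4: 11/2 = 11/2. Minimum is 54/11 at row 3 (s_3 leaves); pivot element 11/5.
Pivot on row 3; the z-row RHS becomes 39/5 − (-4/5)·(54/11) = 129/11.

129/11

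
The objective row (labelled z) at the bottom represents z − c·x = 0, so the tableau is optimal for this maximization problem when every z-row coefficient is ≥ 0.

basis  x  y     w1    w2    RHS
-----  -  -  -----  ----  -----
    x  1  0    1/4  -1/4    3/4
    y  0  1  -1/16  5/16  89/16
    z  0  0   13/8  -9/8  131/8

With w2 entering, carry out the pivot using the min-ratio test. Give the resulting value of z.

Ratio test on column w2 — row 1: entry -1/4 ≤ 0; row 2: (89/16)/(5/16) = 89/5. Minimum is 89/5 at row 2 (y leaves); pivot element 5/16.
Pivot on row 2; the z-row RHS becomes 131/8 − (-9/8)·(89/5) = 182/5.

182/5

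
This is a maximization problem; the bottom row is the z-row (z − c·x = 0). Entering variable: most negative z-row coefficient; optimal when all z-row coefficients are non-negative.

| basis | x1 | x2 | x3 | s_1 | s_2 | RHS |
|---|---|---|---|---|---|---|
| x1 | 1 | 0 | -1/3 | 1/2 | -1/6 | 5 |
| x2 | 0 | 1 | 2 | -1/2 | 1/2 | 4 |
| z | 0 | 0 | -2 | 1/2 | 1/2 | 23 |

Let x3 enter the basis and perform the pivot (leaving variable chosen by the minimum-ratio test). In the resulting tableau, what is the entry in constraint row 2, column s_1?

-1/4

Ratio test on column x3 — row 1: entry -1/3 ≤ 0; row 2: 4/2 = 2. Minimum is 2 at row 2 (x2 leaves); pivot element 2.
Divide row 2 by 2; eliminate column x3 from the other rows.
In the new row 2, the s_1 entry is the old entry divided by the pivot: (-1/2)/2 = -1/4.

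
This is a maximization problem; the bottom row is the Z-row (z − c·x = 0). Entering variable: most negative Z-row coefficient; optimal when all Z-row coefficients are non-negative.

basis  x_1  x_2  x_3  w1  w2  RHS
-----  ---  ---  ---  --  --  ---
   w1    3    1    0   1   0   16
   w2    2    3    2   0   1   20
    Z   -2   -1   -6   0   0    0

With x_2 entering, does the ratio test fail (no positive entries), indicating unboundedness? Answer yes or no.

no

Column x_2 has positive entries in row(s) 1, 2, so the ratio test bounds it — not unbounded.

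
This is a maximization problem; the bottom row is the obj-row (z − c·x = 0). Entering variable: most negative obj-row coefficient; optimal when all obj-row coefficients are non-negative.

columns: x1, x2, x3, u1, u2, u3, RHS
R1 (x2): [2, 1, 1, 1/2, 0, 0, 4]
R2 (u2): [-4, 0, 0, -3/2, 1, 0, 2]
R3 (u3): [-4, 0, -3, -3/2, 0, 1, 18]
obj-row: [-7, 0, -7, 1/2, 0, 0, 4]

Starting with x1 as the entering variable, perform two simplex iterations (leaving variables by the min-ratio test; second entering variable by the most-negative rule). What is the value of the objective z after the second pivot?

Ratio test on column x1 — row 1: 4/2 = 2; row 2: entry -4 ≤ 0; row 3: entry -4 ≤ 0. Minimum is 2 at row 1 (x2 leaves); pivot element 2.
Pivot on row 1; the obj-row RHS becomes 4 − (-7)·2 = 18.
Next entering variable (most negative obj-row entry -7/2): x3.
Ratio test on column x3 — row 1: 2/(1/2) = 4; row 2: 10/2 = 5; row 3: entry -1 ≤ 0. Minimum is 4 at row 1 (x1 leaves); pivot element 1/2.
After the second pivot the obj-row RHS is 18 − (-7/2)·4 = 32.

32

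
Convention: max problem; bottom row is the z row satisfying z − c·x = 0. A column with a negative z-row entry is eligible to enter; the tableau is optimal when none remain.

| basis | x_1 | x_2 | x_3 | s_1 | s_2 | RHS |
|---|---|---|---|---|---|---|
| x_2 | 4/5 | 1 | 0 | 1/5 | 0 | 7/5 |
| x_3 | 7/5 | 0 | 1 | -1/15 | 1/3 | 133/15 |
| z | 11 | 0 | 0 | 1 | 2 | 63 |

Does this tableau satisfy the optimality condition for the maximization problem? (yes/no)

yes

Every z-row coefficient is ≥ 0, so the tableau is optimal.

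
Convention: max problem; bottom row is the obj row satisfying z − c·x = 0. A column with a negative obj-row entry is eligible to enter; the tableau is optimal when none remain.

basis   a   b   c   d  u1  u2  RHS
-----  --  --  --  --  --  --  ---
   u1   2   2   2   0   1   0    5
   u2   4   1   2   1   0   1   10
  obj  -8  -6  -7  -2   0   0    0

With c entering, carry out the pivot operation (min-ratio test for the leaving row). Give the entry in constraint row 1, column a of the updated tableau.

Ratio test on column c — row 1: 5/2 = 5/2; row 2: 10/2 = 5. Minimum is 5/2 at row 1 (u1 leaves); pivot element 2.
Divide row 1 by 2; eliminate column c from the other rows.
In the new row 1, the a entry is the old entry divided by the pivot: 2/2 = 1.

1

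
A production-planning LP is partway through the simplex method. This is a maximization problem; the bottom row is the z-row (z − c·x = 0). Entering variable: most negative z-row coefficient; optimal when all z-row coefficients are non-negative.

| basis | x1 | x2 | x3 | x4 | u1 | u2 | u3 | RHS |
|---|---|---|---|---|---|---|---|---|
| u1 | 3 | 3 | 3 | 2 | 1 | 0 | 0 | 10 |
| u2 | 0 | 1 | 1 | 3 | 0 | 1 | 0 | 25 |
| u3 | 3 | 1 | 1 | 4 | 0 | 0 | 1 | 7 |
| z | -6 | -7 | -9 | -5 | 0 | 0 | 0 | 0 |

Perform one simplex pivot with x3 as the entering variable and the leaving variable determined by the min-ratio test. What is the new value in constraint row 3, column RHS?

Ratio test on column x3 — row 1: 10/3 = 10/3; row 2: 25/1 = 25; row 3: 7/1 = 7. Minimum is 10/3 at row 1 (u1 leaves); pivot element 3.
Divide row 1 by 3; eliminate column x3 from the other rows.
Row 3 update in column RHS: 7 − 1·(10/3) = 11/3.

11/3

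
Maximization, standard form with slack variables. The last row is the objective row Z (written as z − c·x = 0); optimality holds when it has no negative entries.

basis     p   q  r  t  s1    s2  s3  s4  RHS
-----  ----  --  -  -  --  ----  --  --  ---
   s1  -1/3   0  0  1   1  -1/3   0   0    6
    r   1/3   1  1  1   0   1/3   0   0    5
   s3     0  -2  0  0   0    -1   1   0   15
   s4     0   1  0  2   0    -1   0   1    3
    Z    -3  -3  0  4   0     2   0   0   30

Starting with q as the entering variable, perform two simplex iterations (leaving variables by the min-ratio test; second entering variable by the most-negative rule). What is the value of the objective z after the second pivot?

57

Ratio test on column q — row 1: entry 0 ≤ 0; row 2: 5/1 = 5; row 3: entry -2 ≤ 0; row 4: 3/1 = 3. Minimum is 3 at row 4 (s4 leaves); pivot element 1.
Pivot on row 4; the Z-row RHS becomes 30 − (-3)·3 = 39.
Next entering variable (most negative Z-row entry -3): p.
Ratio test on column p — row 1: entry -1/3 ≤ 0; row 2: 2/(1/3) = 6; row 3: entry 0 ≤ 0; row 4: entry 0 ≤ 0. Minimum is 6 at row 2 (r leaves); pivot element 1/3.
After the second pivot the Z-row RHS is 39 − (-3)·6 = 57.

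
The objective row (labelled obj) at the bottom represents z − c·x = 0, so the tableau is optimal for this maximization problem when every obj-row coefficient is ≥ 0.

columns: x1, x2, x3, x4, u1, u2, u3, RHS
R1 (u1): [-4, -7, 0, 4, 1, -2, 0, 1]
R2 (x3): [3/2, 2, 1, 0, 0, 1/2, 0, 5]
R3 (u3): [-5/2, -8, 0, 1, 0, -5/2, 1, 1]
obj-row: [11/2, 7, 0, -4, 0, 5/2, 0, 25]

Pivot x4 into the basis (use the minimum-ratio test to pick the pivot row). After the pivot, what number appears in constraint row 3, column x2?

Ratio test on column x4 — row 1: 1/4 = 1/4; row 2: entry 0 ≤ 0; row 3: 1/1 = 1. Minimum is 1/4 at row 1 (u1 leaves); pivot element 4.
Divide row 1 by 4; eliminate column x4 from the other rows.
Row 3 update in column x2: -8 − 1·(-7/4) = -25/4.

-25/4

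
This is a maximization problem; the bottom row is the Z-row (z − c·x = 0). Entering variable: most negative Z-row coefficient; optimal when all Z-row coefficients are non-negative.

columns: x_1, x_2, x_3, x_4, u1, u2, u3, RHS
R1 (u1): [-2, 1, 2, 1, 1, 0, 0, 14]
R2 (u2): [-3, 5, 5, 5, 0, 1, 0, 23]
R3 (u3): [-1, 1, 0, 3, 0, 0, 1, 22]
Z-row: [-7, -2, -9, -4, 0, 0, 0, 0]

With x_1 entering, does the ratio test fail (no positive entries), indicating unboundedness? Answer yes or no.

yes

Every constraint-row entry in column x_1 is ≤ 0, so increasing x_1 is unbounded.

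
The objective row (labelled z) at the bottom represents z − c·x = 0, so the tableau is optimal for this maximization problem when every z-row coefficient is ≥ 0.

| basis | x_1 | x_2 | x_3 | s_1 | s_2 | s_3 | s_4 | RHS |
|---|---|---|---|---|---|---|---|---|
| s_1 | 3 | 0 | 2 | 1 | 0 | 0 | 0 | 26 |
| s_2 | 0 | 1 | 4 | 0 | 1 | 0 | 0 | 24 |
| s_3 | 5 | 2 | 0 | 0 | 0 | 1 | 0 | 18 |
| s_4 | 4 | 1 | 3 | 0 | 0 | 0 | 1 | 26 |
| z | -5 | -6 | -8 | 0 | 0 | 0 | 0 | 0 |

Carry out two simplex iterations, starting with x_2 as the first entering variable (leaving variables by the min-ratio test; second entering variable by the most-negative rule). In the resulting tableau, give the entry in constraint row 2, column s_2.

Ratio test on column x_2 — row 1: entry 0 ≤ 0; row 2: 24/1 = 24; row 3: 18/2 = 9; row 4: 26/1 = 26. Minimum is 9 at row 3 (s_3 leaves); pivot element 2.
Divide row 3 by 2; eliminate column x_2 from the other rows.
Second iteration: most negative z-row entry is -8 in column x_3, so x_3 enters.
Ratio test on column x_3 — row 1: 26/2 = 13; row 2: 15/4 = 15/4; row 3: entry 0 ≤ 0; row 4: 17/3 = 17/3. Minimum is 15/4 at row 2 (s_2 leaves); pivot element 4.
Divide row 2 by 4; eliminate column x_3 from the other rows.
After both pivots, the entry at constraint row 2, column s_2 is 1/4.

1/4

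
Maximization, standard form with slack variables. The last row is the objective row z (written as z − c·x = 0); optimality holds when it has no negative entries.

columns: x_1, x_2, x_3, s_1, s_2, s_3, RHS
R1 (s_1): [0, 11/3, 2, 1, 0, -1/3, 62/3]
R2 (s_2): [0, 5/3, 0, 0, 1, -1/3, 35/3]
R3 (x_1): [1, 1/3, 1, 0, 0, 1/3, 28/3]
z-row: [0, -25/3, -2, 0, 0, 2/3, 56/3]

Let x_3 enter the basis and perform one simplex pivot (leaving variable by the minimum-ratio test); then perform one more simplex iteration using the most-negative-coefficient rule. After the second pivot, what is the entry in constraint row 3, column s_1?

Ratio test on column x_3 — row 1: (62/3)/2 = 31/3; row 2: entry 0 ≤ 0; row 3: (28/3)/1 = 28/3. Minimum is 28/3 at row 3 (x_1 leaves); pivot element 1.
Divide row 3 by 1; eliminate column x_3 from the other rows.
Second iteration: most negative z-row entry is -23/3 in column x_2, so x_2 enters.
Ratio test on column x_2 — row 1: 2/3 = 2/3; row 2: (35/3)/(5/3) = 7; row 3: (28/3)/(1/3) = 28. Minimum is 2/3 at row 1 (s_1 leaves); pivot element 3.
Divide row 1 by 3; eliminate column x_2 from the other rows.
After both pivots, the entry at constraint row 3, column s_1 is -1/9.

-1/9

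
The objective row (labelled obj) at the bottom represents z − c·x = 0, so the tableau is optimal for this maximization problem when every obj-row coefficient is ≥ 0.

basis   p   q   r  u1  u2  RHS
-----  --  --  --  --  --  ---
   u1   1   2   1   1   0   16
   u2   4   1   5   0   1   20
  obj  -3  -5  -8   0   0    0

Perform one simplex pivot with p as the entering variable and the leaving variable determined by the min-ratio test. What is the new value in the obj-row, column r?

-17/4

Ratio test on column p — row 1: 16/1 = 16; row 2: 20/4 = 5. Minimum is 5 at row 2 (u2 leaves); pivot element 4.
Divide row 2 by 4; eliminate column p from the other rows.
obj-row update in column r: -8 − (-3)·(5/4) = -17/4.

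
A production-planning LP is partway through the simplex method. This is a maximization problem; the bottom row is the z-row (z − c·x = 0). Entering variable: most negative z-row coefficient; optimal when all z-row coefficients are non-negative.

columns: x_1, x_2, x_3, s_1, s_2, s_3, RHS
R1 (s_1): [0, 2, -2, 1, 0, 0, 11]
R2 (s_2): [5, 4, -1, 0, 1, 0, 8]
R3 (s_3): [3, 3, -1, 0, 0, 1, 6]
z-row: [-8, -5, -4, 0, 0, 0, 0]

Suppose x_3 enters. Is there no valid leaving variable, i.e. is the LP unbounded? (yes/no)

Every constraint-row entry in column x_3 is ≤ 0, so increasing x_3 is unbounded.

yes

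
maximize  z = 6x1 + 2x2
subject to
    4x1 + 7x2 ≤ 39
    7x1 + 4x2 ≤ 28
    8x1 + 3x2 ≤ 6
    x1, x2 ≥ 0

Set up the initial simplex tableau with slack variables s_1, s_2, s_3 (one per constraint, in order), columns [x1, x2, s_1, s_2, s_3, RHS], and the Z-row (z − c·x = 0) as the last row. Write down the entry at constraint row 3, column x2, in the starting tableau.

Constraint 3 has coefficient 3 on x2.

3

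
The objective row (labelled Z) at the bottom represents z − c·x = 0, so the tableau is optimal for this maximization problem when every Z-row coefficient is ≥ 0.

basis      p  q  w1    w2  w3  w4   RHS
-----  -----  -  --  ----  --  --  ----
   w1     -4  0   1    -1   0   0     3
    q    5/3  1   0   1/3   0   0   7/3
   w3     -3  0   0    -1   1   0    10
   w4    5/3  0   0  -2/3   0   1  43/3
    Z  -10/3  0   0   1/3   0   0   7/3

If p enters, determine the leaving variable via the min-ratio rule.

Column p entries and ratios — w1: -4 ≤ 0, skip; q: (7/3)/(5/3) = 7/5; w3: -3 ≤ 0, skip; w4: (43/3)/(5/3) = 43/5.
Smallest ratio is 7/5 in the row of q, so q leaves.

q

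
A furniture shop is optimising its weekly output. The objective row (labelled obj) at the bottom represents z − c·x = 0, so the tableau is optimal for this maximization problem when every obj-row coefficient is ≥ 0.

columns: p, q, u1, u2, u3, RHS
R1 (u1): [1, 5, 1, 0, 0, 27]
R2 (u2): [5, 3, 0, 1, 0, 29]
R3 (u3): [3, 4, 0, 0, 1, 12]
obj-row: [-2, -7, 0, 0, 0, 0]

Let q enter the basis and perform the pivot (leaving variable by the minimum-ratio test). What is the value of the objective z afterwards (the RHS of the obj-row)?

21

Ratio test on column q — row 1: 27/5 = 27/5; row 2: 29/3 = 29/3; row 3: 12/4 = 3. Minimum is 3 at row 3 (u3 leaves); pivot element 4.
Pivot on row 3; the obj-row RHS becomes 0 − (-7)·3 = 21.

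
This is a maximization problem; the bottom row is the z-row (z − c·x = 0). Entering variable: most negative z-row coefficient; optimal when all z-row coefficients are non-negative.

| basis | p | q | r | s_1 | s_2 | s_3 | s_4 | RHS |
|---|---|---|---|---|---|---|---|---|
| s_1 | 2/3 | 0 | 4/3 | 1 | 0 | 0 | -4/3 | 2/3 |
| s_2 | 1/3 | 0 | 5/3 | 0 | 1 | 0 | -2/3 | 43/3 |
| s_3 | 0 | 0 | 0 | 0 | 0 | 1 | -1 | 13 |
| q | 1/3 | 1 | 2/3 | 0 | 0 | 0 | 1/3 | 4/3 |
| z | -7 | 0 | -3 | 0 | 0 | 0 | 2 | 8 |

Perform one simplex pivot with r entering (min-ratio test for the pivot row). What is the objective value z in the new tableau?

19/2

Ratio test on column r — row 1: (2/3)/(4/3) = 1/2; row 2: (43/3)/(5/3) = 43/5; row 3: entry 0 ≤ 0; row 4: (4/3)/(2/3) = 2. Minimum is 1/2 at row 1 (s_1 leaves); pivot element 4/3.
Pivot on row 1; the z-row RHS becomes 8 − (-3)·(1/2) = 19/2.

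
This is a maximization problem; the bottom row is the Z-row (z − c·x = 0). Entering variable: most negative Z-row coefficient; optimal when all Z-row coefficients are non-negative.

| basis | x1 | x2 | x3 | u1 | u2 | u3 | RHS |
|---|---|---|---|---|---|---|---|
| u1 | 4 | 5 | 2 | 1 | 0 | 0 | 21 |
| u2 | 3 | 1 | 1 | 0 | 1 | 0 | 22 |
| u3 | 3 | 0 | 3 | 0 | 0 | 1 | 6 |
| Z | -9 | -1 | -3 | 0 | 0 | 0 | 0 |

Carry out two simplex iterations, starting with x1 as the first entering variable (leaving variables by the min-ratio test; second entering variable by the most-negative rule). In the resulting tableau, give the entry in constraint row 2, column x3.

-8/5

Ratio test on column x1 — row 1: 21/4 = 21/4; row 2: 22/3 = 22/3; row 3: 6/3 = 2. Minimum is 2 at row 3 (u3 leaves); pivot element 3.
Divide row 3 by 3; eliminate column x1 from the other rows.
Second iteration: most negative Z-row entry is -1 in column x2, so x2 enters.
Ratio test on column x2 — row 1: 13/5 = 13/5; row 2: 16/1 = 16; row 3: entry 0 ≤ 0. Minimum is 13/5 at row 1 (u1 leaves); pivot element 5.
Divide row 1 by 5; eliminate column x2 from the other rows.
After both pivots, the entry at constraint row 2, column x3 is -8/5.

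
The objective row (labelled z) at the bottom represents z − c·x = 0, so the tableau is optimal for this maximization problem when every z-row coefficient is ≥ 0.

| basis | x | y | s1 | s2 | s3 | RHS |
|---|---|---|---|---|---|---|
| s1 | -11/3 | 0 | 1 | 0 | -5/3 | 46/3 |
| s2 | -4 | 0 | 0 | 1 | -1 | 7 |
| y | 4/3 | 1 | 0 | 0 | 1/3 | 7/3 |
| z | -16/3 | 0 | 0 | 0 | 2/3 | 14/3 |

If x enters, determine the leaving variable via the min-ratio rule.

Column x entries and ratios — s1: -11/3 ≤ 0, skip; s2: -4 ≤ 0, skip; y: (7/3)/(4/3) = 7/4.
Smallest ratio is 7/4 in the row of y, so y leaves.

y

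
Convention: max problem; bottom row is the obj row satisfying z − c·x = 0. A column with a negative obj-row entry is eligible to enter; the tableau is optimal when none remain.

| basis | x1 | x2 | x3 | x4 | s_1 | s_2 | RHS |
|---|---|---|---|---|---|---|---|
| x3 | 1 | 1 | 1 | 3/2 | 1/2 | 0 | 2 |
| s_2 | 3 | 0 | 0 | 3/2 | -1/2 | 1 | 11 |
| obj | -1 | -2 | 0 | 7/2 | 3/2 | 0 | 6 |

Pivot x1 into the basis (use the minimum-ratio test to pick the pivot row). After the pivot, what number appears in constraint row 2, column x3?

-3

Ratio test on column x1 — row 1: 2/1 = 2; row 2: 11/3 = 11/3. Minimum is 2 at row 1 (x3 leaves); pivot element 1.
Divide row 1 by 1; eliminate column x1 from the other rows.
Row 2 update in column x3: 0 − 3·1 = -3.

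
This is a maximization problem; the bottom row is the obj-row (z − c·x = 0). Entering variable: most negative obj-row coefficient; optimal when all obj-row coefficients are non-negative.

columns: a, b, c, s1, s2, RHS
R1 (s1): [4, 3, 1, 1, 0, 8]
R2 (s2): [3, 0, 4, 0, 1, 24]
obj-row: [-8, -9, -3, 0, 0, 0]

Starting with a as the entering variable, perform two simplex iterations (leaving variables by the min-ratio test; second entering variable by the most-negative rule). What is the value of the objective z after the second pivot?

24

Ratio test on column a — row 1: 8/4 = 2; row 2: 24/3 = 8. Minimum is 2 at row 1 (s1 leaves); pivot element 4.
Pivot on row 1; the obj-row RHS becomes 0 − (-8)·2 = 16.
Next entering variable (most negative obj-row entry -3): b.
Ratio test on column b — row 1: 2/(3/4) = 8/3; row 2: entry -9/4 ≤ 0. Minimum is 8/3 at row 1 (a leaves); pivot element 3/4.
After the second pivot the obj-row RHS is 16 − (-3)·(8/3) = 24.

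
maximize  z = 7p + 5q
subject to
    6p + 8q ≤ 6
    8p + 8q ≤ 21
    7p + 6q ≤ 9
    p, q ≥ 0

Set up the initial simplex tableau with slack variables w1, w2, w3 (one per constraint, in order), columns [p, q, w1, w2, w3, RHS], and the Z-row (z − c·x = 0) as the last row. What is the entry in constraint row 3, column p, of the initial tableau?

7

Constraint 3 has coefficient 7 on p.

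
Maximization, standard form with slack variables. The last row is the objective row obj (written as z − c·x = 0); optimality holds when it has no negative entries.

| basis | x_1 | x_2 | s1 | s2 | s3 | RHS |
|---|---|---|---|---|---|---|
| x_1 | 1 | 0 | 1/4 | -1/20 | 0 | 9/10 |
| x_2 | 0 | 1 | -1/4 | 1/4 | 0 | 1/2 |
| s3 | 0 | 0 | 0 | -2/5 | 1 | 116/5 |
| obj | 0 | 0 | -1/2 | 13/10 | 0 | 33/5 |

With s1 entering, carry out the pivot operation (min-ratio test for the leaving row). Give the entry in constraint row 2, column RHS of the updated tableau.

Ratio test on column s1 — row 1: (9/10)/(1/4) = 18/5; row 2: entry -1/4 ≤ 0; row 3: entry 0 ≤ 0. Minimum is 18/5 at row 1 (x_1 leaves); pivot element 1/4.
Divide row 1 by 1/4; eliminate column s1 from the other rows.
Row 2 update in column RHS: 1/2 − (-1/4)·(18/5) = 7/5.

7/5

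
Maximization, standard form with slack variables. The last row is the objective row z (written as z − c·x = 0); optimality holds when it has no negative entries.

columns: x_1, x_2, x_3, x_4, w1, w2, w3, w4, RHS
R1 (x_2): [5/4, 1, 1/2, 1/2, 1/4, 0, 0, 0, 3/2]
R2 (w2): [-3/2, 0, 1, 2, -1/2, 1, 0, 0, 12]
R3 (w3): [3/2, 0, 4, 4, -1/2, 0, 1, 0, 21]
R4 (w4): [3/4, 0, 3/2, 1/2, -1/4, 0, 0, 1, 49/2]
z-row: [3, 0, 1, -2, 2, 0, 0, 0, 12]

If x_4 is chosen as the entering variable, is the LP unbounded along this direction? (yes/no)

Column x_4 has positive entries in row(s) 1, 2, 3, 4, so the ratio test bounds it — not unbounded.

no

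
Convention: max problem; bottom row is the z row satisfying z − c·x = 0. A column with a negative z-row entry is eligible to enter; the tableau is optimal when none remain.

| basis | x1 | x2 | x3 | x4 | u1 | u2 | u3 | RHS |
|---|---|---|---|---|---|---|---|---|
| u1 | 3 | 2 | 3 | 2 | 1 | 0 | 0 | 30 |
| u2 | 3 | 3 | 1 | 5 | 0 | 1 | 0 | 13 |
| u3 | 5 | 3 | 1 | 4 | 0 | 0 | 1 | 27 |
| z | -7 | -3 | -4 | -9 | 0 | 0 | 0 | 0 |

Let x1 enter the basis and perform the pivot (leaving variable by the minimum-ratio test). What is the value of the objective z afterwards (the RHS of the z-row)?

91/3

Ratio test on column x1 — row 1: 30/3 = 10; row 2: 13/3 = 13/3; row 3: 27/5 = 27/5. Minimum is 13/3 at row 2 (u2 leaves); pivot element 3.
Pivot on row 2; the z-row RHS becomes 0 − (-7)·(13/3) = 91/3.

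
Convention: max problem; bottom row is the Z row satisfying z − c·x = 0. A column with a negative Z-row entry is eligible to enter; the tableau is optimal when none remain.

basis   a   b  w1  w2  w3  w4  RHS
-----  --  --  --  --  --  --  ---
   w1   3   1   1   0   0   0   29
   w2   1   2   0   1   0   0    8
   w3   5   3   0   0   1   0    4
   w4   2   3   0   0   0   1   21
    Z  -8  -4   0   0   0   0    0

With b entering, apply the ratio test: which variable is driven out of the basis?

w3

Column b entries and ratios — w1: 29/1 = 29; w2: 8/2 = 4; w3: 4/3 = 4/3; w4: 21/3 = 7.
Smallest ratio is 4/3 in the row of w3, so w3 leaves.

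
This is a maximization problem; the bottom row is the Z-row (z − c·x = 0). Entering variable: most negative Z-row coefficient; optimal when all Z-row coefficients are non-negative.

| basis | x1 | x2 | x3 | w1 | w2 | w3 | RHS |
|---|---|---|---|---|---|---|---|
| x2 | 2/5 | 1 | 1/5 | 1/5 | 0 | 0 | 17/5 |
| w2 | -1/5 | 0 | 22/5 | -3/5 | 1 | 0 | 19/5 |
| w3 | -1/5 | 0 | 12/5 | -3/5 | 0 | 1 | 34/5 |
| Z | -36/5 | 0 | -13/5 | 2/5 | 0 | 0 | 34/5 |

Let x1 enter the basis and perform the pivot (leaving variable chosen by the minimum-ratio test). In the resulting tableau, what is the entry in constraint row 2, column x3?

Ratio test on column x1 — row 1: (17/5)/(2/5) = 17/2; row 2: entry -1/5 ≤ 0; row 3: entry -1/5 ≤ 0. Minimum is 17/2 at row 1 (x2 leaves); pivot element 2/5.
Divide row 1 by 2/5; eliminate column x1 from the other rows.
Row 2 update in column x3: 22/5 − (-1/5)·(1/2) = 9/2.

9/2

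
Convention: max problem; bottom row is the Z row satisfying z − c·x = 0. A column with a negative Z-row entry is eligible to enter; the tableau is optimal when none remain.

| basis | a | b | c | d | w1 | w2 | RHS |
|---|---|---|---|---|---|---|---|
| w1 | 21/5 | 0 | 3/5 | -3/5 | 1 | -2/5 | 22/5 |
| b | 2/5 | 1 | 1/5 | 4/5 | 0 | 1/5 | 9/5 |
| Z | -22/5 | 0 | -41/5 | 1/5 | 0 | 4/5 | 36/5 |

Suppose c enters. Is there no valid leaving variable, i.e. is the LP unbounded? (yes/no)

no

Column c has positive entries in row(s) 1, 2, so the ratio test bounds it — not unbounded.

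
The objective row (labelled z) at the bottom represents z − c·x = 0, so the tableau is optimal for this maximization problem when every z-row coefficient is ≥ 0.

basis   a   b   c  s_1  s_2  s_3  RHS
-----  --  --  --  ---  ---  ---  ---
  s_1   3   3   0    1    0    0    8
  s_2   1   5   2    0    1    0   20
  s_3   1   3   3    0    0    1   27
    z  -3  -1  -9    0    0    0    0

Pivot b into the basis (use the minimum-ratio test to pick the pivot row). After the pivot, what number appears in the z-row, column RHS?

Ratio test on column b — row 1: 8/3 = 8/3; row 2: 20/5 = 4; row 3: 27/3 = 9. Minimum is 8/3 at row 1 (s_1 leaves); pivot element 3.
Divide row 1 by 3; eliminate column b from the other rows.
z-row update in column RHS: 0 − (-1)·(8/3) = 8/3.

8/3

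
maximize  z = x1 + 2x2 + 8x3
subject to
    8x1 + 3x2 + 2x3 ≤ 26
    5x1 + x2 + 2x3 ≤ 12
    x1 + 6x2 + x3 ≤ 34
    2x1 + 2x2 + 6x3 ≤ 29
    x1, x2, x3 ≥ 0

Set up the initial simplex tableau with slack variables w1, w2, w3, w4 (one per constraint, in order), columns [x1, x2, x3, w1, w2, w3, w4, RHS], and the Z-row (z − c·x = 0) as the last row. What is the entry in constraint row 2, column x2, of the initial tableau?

Constraint 2 has coefficient 1 on x2.

1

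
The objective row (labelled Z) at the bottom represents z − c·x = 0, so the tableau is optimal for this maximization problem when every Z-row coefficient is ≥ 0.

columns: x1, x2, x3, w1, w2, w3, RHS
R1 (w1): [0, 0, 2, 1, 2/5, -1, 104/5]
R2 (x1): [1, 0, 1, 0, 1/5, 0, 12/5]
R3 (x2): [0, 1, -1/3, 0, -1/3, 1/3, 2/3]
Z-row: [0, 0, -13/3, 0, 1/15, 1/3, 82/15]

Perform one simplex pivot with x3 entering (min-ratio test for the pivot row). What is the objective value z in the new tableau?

Ratio test on column x3 — row 1: (104/5)/2 = 52/5; row 2: (12/5)/1 = 12/5; row 3: entry -1/3 ≤ 0. Minimum is 12/5 at row 2 (x1 leaves); pivot element 1.
Pivot on row 2; the Z-row RHS becomes 82/15 − (-13/3)·(12/5) = 238/15.

238/15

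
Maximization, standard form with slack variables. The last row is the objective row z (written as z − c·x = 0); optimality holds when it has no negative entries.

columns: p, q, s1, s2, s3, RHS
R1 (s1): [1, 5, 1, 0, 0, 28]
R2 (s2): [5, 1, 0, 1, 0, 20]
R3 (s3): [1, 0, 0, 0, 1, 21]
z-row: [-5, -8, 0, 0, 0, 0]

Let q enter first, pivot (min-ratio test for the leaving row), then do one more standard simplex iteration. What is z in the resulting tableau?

55

Ratio test on column q — row 1: 28/5 = 28/5; row 2: 20/1 = 20; row 3: entry 0 ≤ 0. Minimum is 28/5 at row 1 (s1 leaves); pivot element 5.
Pivot on row 1; the z-row RHS becomes 0 − (-8)·(28/5) = 224/5.
Next entering variable (most negative z-row entry -17/5): p.
Ratio test on column p — row 1: (28/5)/(1/5) = 28; row 2: (72/5)/(24/5) = 3; row 3: 21/1 = 21. Minimum is 3 at row 2 (s2 leaves); pivot element 24/5.
After the second pivot the z-row RHS is 224/5 − (-17/5)·3 = 55.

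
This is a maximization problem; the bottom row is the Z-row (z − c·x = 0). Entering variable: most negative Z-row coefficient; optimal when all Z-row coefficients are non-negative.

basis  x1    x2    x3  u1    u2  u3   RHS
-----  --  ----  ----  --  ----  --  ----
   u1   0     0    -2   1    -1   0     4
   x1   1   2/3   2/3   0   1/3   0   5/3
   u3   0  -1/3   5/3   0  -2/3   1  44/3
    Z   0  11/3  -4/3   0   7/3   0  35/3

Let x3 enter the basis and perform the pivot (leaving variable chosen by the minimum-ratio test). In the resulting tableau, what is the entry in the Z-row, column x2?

Ratio test on column x3 — row 1: entry -2 ≤ 0; row 2: (5/3)/(2/3) = 5/2; row 3: (44/3)/(5/3) = 44/5. Minimum is 5/2 at row 2 (x1 leaves); pivot element 2/3.
Divide row 2 by 2/3; eliminate column x3 from the other rows.
Z-row update in column x2: 11/3 − (-4/3)·1 = 5.

5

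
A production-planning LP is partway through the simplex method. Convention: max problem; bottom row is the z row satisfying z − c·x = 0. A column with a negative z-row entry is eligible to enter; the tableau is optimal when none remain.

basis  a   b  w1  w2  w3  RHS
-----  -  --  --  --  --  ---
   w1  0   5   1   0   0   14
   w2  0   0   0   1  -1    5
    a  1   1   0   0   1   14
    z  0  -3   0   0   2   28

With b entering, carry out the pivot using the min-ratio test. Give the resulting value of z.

Ratio test on column b — row 1: 14/5 = 14/5; row 2: entry 0 ≤ 0; row 3: 14/1 = 14. Minimum is 14/5 at row 1 (w1 leaves); pivot element 5.
Pivot on row 1; the z-row RHS becomes 28 − (-3)·(14/5) = 182/5.

182/5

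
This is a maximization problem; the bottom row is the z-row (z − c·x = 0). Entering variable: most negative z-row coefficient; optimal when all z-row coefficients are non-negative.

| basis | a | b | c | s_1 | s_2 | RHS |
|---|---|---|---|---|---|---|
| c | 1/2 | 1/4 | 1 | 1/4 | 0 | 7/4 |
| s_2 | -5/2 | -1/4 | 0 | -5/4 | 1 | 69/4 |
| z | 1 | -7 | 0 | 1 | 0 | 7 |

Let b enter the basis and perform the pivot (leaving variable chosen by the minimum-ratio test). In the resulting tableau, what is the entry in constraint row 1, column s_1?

1

Ratio test on column b — row 1: (7/4)/(1/4) = 7; row 2: entry -1/4 ≤ 0. Minimum is 7 at row 1 (c leaves); pivot element 1/4.
Divide row 1 by 1/4; eliminate column b from the other rows.
In the new row 1, the s_1 entry is the old entry divided by the pivot: (1/4)/(1/4) = 1.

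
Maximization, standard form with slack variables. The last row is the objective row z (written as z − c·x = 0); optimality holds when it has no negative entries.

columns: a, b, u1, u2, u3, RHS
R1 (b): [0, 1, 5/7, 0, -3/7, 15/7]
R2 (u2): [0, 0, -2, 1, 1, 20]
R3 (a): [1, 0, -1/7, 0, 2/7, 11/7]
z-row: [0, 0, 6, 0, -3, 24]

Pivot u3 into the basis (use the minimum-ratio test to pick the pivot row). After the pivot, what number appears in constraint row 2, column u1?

-3/2

Ratio test on column u3 — row 1: entry -3/7 ≤ 0; row 2: 20/1 = 20; row 3: (11/7)/(2/7) = 11/2. Minimum is 11/2 at row 3 (a leaves); pivot element 2/7.
Divide row 3 by 2/7; eliminate column u3 from the other rows.
Row 2 update in column u1: -2 − 1·(-1/2) = -3/2.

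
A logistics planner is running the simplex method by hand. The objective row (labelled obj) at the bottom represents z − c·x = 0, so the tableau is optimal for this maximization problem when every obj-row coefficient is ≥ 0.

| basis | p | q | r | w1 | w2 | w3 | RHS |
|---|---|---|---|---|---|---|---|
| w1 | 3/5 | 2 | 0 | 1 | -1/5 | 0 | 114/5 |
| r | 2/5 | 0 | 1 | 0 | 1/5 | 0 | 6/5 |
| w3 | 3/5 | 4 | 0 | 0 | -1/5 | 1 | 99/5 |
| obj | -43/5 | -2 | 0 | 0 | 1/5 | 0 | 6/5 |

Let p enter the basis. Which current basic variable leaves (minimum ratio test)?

r

Column p entries and ratios — w1: (114/5)/(3/5) = 38; r: (6/5)/(2/5) = 3; w3: (99/5)/(3/5) = 33.
Smallest ratio is 3 in the row of r, so r leaves.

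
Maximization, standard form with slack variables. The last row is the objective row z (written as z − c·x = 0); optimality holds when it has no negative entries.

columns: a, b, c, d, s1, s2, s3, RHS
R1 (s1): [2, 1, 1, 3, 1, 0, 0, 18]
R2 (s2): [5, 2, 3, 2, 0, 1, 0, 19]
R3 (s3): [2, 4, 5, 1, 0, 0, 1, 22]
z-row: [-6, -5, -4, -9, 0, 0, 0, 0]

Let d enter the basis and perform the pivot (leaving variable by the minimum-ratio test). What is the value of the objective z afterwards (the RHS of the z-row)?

54

Ratio test on column d — row 1: 18/3 = 6; row 2: 19/2 = 19/2; row 3: 22/1 = 22. Minimum is 6 at row 1 (s1 leaves); pivot element 3.
Pivot on row 1; the z-row RHS becomes 0 − (-9)·6 = 54.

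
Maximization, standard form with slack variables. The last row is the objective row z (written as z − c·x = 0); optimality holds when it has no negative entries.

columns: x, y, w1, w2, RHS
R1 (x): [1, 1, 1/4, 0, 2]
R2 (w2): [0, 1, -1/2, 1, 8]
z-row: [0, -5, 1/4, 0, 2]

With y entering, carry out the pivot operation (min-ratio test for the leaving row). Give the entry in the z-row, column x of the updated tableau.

5

Ratio test on column y — row 1: 2/1 = 2; row 2: 8/1 = 8. Minimum is 2 at row 1 (x leaves); pivot element 1.
Divide row 1 by 1; eliminate column y from the other rows.
z-row update in column x: 0 − (-5)·1 = 5.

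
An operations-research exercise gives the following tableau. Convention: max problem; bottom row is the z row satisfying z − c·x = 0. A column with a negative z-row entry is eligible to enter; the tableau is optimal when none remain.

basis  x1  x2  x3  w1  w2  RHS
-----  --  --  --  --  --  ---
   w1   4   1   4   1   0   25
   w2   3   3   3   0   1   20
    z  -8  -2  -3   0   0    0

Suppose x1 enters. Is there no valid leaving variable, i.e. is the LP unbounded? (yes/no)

no

Column x1 has positive entries in row(s) 1, 2, so the ratio test bounds it — not unbounded.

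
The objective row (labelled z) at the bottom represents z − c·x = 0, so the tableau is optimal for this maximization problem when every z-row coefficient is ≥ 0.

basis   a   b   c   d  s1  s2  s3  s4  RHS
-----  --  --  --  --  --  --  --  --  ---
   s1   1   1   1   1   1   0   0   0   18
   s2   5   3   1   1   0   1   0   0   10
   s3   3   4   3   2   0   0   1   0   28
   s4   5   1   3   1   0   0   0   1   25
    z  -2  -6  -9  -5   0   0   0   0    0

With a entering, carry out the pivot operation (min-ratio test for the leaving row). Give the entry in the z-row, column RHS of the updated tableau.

4

Ratio test on column a — row 1: 18/1 = 18; row 2: 10/5 = 2; row 3: 28/3 = 28/3; row 4: 25/5 = 5. Minimum is 2 at row 2 (s2 leaves); pivot element 5.
Divide row 2 by 5; eliminate column a from the other rows.
z-row update in column RHS: 0 − (-2)·2 = 4.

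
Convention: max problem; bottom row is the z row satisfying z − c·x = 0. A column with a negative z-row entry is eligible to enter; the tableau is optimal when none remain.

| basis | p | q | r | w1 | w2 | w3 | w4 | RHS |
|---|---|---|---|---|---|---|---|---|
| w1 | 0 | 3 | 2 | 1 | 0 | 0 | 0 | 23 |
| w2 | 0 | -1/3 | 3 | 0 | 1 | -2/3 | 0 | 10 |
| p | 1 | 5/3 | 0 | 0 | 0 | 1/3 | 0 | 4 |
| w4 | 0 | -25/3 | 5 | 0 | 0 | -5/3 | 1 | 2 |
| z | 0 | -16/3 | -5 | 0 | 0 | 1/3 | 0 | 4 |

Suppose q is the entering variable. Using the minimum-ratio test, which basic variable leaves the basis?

p

Column q entries and ratios — w1: 23/3 = 23/3; w2: -1/3 ≤ 0, skip; p: 4/(5/3) = 12/5; w4: -25/3 ≤ 0, skip.
Smallest ratio is 12/5 in the row of p, so p leaves.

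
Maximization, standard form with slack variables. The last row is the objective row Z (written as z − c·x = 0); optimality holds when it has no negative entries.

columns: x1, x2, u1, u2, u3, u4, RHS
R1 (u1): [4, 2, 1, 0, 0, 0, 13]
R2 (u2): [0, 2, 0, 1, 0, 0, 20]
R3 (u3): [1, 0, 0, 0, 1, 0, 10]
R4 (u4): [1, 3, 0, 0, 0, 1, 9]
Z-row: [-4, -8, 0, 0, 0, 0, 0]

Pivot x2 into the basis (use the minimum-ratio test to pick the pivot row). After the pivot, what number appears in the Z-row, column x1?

Ratio test on column x2 — row 1: 13/2 = 13/2; row 2: 20/2 = 10; row 3: entry 0 ≤ 0; row 4: 9/3 = 3. Minimum is 3 at row 4 (u4 leaves); pivot element 3.
Divide row 4 by 3; eliminate column x2 from the other rows.
Z-row update in column x1: -4 − (-8)·(1/3) = -4/3.

-4/3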